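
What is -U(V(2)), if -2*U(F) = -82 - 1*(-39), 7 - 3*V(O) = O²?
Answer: -43/2 ≈ -21.500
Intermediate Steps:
V(O) = 7/3 - O²/3
U(F) = 43/2 (U(F) = -(-82 - 1*(-39))/2 = -(-82 + 39)/2 = -½*(-43) = 43/2)
-U(V(2)) = -1*43/2 = -43/2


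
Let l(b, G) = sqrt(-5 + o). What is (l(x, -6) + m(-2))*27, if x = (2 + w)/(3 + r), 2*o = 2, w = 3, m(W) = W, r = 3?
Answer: -54 + 54*I ≈ -54.0 + 54.0*I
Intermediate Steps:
o = 1 (o = (1/2)*2 = 1)
x = 5/6 (x = (2 + 3)/(3 + 3) = 5/6 ≈ 0.83333)
l(b, G) = 2*I (l(b, G) = sqrt(-5 + 1) = sqrt(-4) = 2*I)
(l(x, -6) + m(-2))*27 = (2*I - 2)*27 = (-2 + 2*I)*27 = -54 + 54*I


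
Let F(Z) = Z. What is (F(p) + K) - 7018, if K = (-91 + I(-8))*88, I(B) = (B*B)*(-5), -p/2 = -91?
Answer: -43004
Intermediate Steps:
p = 182 (p = -2*(-91) = 182)
I(B) = -5*B**2 (I(B) = B**2*(-5) = -5*B**2)
K = -36168 (K = (-91 - 5*(-8)**2)*88 = (-91 - 5*64)*88 = (-91 - 320)*88 = -411*88 = -36168)
(F(p) + K) - 7018 = (182 - 36168) - 7018 = -35986 - 7018 = -43004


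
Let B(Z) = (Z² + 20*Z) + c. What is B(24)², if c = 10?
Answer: 1136356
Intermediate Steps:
B(Z) = 10 + Z² + 20*Z (B(Z) = (Z² + 20*Z) + 10 = 10 + Z² + 20*Z)
B(24)² = (10 + 24² + 20*24)² = (10 + 576 + 480)² = 1066² = 1136356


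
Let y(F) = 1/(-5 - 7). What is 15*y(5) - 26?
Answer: -109/4 ≈ -27.250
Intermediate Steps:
y(F) = -1/12 (y(F) = 1/(-12) = -1/12)
15*y(5) - 26 = 15*(-1/12) - 26 = -5/4 - 26 = -109/4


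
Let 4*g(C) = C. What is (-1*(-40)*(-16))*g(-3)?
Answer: 480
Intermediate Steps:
g(C) = C/4
(-1*(-40)*(-16))*g(-3) = (-1*(-40)*(-16))*((¼)*(-3)) = (40*(-16))*(-¾) = -640*(-¾) = 480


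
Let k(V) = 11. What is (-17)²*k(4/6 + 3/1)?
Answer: 3179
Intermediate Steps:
(-17)²*k(4/6 + 3/1) = (-17)²*11 = 289*11 = 3179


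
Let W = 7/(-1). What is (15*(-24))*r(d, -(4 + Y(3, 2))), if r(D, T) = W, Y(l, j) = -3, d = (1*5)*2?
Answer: 2520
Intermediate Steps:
d = 10 (d = 5*2 = 10)
W = -7 (W = 7*(-1) = -7)
r(D, T) = -7
(15*(-24))*r(d, -(4 + Y(3, 2))) = (15*(-24))*(-7) = -360*(-7) = 2520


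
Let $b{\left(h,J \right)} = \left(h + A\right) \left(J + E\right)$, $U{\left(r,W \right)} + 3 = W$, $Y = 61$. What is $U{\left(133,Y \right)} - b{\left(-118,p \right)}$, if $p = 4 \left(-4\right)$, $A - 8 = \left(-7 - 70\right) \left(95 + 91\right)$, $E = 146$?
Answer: $1876218$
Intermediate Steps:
$A = -14314$ ($A = 8 + \left(-7 - 70\right) \left(95 + 91\right) = 8 - 14322 = -14314$)
$p = -16$
$U{\left(r,W \right)} = -3 + W$
$b{\left(h,J \right)} = \left(-14314 + h\right) \left(146 + J\right)$ ($b{\left(h,J \right)} = \left(h - 14314\right) \left(J + 146\right) = \left(-14314 + h\right) \left(146 + J\right)$)
$U{\left(133,Y \right)} - b{\left(-118,p \right)} = \left(-3 + 61\right) - \left(-2089844 - -229024 + 146 \left(-118\right) - -1888\right) = 58 - \left(-2089844 + 229024 - 17228 + 1888\right) = 58 - -1876160 = 58 + 1876160 = 1876218$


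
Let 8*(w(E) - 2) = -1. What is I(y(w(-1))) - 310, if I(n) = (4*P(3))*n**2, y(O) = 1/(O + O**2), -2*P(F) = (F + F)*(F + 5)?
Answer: -12430322/39675 ≈ -313.30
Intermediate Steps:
P(F) = -F*(5 + F) (P(F) = -(F + F)*(F + 5)/2 = -2*F*(5 + F)/2 = -F*(5 + F))
w(E) = 15/8 (w(E) = 2 + (1/8)*(-1) = 2 - 1/8 = 15/8)
I(n) = -96*n**2 (I(n) = (4*(-1*3*(5 + 3)))*n**2 = (4*(-1*3*8))*n**2 = (4*(-24))*n**2 = -96*n**2)
I(y(w(-1))) - 310 = -96*64/(225*(1 + 15/8)**2) - 310 = -96*(8/(15*(23/8)))**2 - 310 = -96*((8/15)*(8/23))**2 - 310 = -96*(64/345)**2 - 310 = -96*4096/119025 - 310 = -131072/39675 - 310 = -12430322/39675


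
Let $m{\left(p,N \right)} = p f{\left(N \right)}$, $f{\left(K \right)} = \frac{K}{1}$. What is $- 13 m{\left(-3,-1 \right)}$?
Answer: $-39$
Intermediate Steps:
$f{\left(K \right)} = K$ ($f{\left(K \right)} = K 1 = K$)
$m{\left(p,N \right)} = N p$ ($m{\left(p,N \right)} = p N = N p$)
$- 13 m{\left(-3,-1 \right)} = - 13 \left(\left(-1\right) \left(-3\right)\right) = \left(-13\right) 3 = -39$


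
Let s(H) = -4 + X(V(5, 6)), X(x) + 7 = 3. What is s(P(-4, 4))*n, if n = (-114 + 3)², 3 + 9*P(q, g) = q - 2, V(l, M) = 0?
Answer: -98568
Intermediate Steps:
P(q, g) = -5/9 + q/9 (P(q, g) = -⅓ + (q - 2)/9 = -⅓ + (-2 + q)/9 = -⅓ + (-2/9 + q/9) = -5/9 + q/9)
X(x) = -4 (X(x) = -7 + 3 = -4)
s(H) = -8 (s(H) = -4 - 4 = -8)
n = 12321 (n = (-111)² = 12321)
s(P(-4, 4))*n = -8*12321 = -98568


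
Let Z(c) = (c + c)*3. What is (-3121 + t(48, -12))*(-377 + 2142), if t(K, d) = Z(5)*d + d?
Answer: -6165145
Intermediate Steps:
Z(c) = 6*c (Z(c) = (2*c)*3 = 6*c)
t(K, d) = 31*d (t(K, d) = (6*5)*d + d = 30*d + d = 31*d)
(-3121 + t(48, -12))*(-377 + 2142) = (-3121 + 31*(-12))*(-377 + 2142) = (-3121 - 372)*1765 = -3493*1765 = -6165145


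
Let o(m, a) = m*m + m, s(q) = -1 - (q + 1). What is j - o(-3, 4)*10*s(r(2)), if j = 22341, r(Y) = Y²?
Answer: 22701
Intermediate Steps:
s(q) = -2 - q (s(q) = -1 - (1 + q) = -1 + (-1 - q) = -2 - q)
o(m, a) = m + m² (o(m, a) = m² + m = m + m²)
j - o(-3, 4)*10*s(r(2)) = 22341 - -3*(1 - 3)*10*(-2 - 1*2²) = 22341 - -3*(-2)*10*(-2 - 1*4) = 22341 - 6*10*(-2 - 4) = 22341 - 60*(-6) = 22341 - 1*(-360) = 22341 + 360 = 22701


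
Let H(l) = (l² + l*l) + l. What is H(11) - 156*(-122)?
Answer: 19285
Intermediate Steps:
H(l) = l + 2*l² (H(l) = (l² + l²) + l = 2*l² + l = l + 2*l²)
H(11) - 156*(-122) = 11*(1 + 2*11) - 156*(-122) = 11*(1 + 22) + 19032 = 11*23 + 19032 = 253 + 19032 = 19285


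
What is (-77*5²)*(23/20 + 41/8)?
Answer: -96635/8 ≈ -12079.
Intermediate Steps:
(-77*5²)*(23/20 + 41/8) = (-77*25)*(23*(1/20) + 41*(⅛)) = -1925*(23/20 + 41/8) = -1925*251/40 = -96635/8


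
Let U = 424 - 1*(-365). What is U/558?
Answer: 263/186 ≈ 1.4140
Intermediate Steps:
U = 789 (U = 424 + 365 = 789)
U/558 = 789/558 = 789*(1/558) = 263/186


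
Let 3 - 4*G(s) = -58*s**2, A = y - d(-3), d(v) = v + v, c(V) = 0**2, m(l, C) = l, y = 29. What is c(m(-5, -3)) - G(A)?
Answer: -71053/4 ≈ -17763.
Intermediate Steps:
c(V) = 0
d(v) = 2*v
A = 35 (A = 29 - 2*(-3) = 29 - 1*(-6) = 29 + 6 = 35)
G(s) = 3/4 + 29*s**2/2 (G(s) = 3/4 - (-29)*s**2/2 = 3/4 + 29*s**2/2)
c(m(-5, -3)) - G(A) = 0 - (3/4 + (29/2)*35**2) = 0 - (3/4 + (29/2)*1225) = 0 - (3/4 + 35525/2) = 0 - 1*71053/4 = 0 - 71053/4 = -71053/4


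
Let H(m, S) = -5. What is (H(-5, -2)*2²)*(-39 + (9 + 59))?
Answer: -580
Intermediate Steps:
(H(-5, -2)*2²)*(-39 + (9 + 59)) = (-5*2²)*(-39 + (9 + 59)) = (-5*4)*(-39 + 68) = -20*29 = -580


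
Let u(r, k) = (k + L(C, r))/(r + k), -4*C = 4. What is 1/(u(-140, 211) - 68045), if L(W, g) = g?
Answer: -1/68044 ≈ -1.4696e-5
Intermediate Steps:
C = -1 (C = -1/4*4 = -1)
u(r, k) = 1 (u(r, k) = (k + r)/(r + k) = (k + r)/(k + r) = 1)
1/(u(-140, 211) - 68045) = 1/(1 - 68045) = 1/(-68044) = -1/68044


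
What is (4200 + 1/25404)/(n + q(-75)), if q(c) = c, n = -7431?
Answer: -106696801/190682424 ≈ -0.55955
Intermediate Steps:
(4200 + 1/25404)/(n + q(-75)) = (4200 + 1/25404)/(-7431 - 75) = (4200 + 1/25404)/(-7506) = (106696801/25404)*(-1/7506) = -106696801/190682424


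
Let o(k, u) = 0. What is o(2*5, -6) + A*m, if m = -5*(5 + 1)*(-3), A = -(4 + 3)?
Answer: -630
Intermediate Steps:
A = -7 (A = -1*7 = -7)
m = 90 (m = -5*6*(-3) = -30*(-3) = 90)
o(2*5, -6) + A*m = 0 - 7*90 = 0 - 630 = -630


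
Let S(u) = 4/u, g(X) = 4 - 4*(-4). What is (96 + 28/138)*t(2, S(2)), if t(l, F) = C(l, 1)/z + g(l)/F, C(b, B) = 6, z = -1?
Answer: 26552/69 ≈ 384.81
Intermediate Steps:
g(X) = 20 (g(X) = 4 + 16 = 20)
t(l, F) = -6 + 20/F (t(l, F) = 6/(-1) + 20/F = 6*(-1) + 20/F = -6 + 20/F)
(96 + 28/138)*t(2, S(2)) = (96 + 28/138)*(-6 + 20/((4/2))) = (96 + 28*(1/138))*(-6 + 20/((4*(½)))) = (96 + 14/69)*(-6 + 20/2) = 6638*(-6 + 20*(½))/69 = 6638*(-6 + 10)/69 = (6638/69)*4 = 26552/69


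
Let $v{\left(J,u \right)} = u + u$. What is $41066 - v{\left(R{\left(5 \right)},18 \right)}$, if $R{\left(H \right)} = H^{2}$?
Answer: $41030$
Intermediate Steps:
$v{\left(J,u \right)} = 2 u$
$41066 - v{\left(R{\left(5 \right)},18 \right)} = 41066 - 2 \cdot 18 = 41066 - 36 = 41030$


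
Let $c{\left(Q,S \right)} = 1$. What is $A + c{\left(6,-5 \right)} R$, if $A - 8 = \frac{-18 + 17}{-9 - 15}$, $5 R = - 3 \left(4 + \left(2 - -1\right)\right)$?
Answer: $\frac{461}{120} \approx 3.8417$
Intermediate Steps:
$R = - \frac{21}{5}$ ($R = \frac{\left(-3\right) \left(4 + \left(2 - -1\right)\right)}{5} = \frac{\left(-3\right) \left(4 + \left(2 + 1\right)\right)}{5} = \frac{\left(-3\right) \left(4 + 3\right)}{5} = \frac{\left(-3\right) 7}{5} = \frac{1}{5} \left(-21\right) = - \frac{21}{5} \approx -4.2$)
$A = \frac{193}{24}$ ($A = 8 + \frac{-18 + 17}{-9 - 15} = 8 - \frac{1}{-24} = 8 - - \frac{1}{24} = 8 + \frac{1}{24} = \frac{193}{24} \approx 8.0417$)
$A + c{\left(6,-5 \right)} R = \frac{193}{24} + 1 \left(- \frac{21}{5}\right) = \frac{193}{24} - \frac{21}{5} = \frac{461}{120}$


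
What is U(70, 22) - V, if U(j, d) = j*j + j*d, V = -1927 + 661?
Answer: 7706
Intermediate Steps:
V = -1266
U(j, d) = j² + d*j
U(70, 22) - V = 70*(22 + 70) - 1*(-1266) = 70*92 + 1266 = 6440 + 1266 = 7706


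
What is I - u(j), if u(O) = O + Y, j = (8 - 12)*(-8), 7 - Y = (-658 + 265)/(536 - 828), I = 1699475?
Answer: 496235705/292 ≈ 1.6994e+6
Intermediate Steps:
Y = 1651/292 (Y = 7 - (-658 + 265)/(536 - 828) = 7 - (-393)/(-292) = 7 - (-393)*(-1)/292 = 7 - 1*393/292 = 7 - 393/292 = 1651/292 ≈ 5.6541)
j = 32 (j = -4*(-8) = 32)
u(O) = 1651/292 + O (u(O) = O + 1651/292 = 1651/292 + O)
I - u(j) = 1699475 - (1651/292 + 32) = 1699475 - 1*10995/292 = 1699475 - 10995/292 = 496235705/292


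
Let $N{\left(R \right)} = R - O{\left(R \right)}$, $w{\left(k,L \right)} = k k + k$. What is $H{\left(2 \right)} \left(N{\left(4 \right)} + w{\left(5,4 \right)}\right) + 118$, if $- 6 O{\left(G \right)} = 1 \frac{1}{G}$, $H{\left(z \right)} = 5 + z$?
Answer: $\frac{8551}{24} \approx 356.29$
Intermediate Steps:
$w{\left(k,L \right)} = k + k^{2}$ ($w{\left(k,L \right)} = k^{2} + k = k + k^{2}$)
$O{\left(G \right)} = - \frac{1}{6 G}$ ($O{\left(G \right)} = - \frac{1 \frac{1}{G}}{6} = - \frac{1}{6 G}$)
$N{\left(R \right)} = R + \frac{1}{6 R}$ ($N{\left(R \right)} = R - - \frac{1}{6 R} = R + \frac{1}{6 R}$)
$H{\left(2 \right)} \left(N{\left(4 \right)} + w{\left(5,4 \right)}\right) + 118 = \left(5 + 2\right) \left(\left(4 + \frac{1}{6 \cdot 4}\right) + 5 \left(1 + 5\right)\right) + 118 = 7 \left(\left(4 + \frac{1}{6} \cdot \frac{1}{4}\right) + 5 \cdot 6\right) + 118 = 7 \left(\left(4 + \frac{1}{24}\right) + 30\right) + 118 = 7 \left(\frac{97}{24} + 30\right) + 118 = 7 \cdot \frac{817}{24} + 118 = \frac{5719}{24} + 118 = \frac{8551}{24}$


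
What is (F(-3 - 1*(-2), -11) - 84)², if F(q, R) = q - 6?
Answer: 8281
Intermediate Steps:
F(q, R) = -6 + q
(F(-3 - 1*(-2), -11) - 84)² = ((-6 + (-3 - 1*(-2))) - 84)² = ((-6 + (-3 + 2)) - 84)² = ((-6 - 1) - 84)² = (-7 - 84)² = (-91)² = 8281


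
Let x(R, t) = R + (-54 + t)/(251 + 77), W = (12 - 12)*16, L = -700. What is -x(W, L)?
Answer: 377/164 ≈ 2.2988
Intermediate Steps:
W = 0 (W = 0*16 = 0)
x(R, t) = -27/164 + R + t/328 (x(R, t) = R + (-54 + t)/328 = R + (-54 + t)*(1/328) = R + (-27/164 + t/328) = -27/164 + R + t/328)
-x(W, L) = -(-27/164 + 0 + (1/328)*(-700)) = -(-27/164 + 0 - 175/82) = -1*(-377/164) = 377/164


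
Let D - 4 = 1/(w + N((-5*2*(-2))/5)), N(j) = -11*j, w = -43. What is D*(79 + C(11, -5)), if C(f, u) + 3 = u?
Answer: 24637/87 ≈ 283.18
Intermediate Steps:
C(f, u) = -3 + u
D = 347/87 (D = 4 + 1/(-43 - 11*-5*2*(-2)/5) = 4 + 1/(-43 - 11*(-10*(-2))/5) = 4 + 1/(-43 - 220/5) = 4 + 1/(-43 - 11*4) = 4 + 1/(-43 - 44) = 4 + 1/(-87) = 4 - 1/87 = 347/87 ≈ 3.9885)
D*(79 + C(11, -5)) = 347*(79 + (-3 - 5))/87 = 347*(79 - 8)/87 = (347/87)*71 = 24637/87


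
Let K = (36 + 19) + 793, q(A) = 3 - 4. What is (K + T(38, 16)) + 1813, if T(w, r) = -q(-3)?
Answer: 2662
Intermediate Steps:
q(A) = -1
T(w, r) = 1 (T(w, r) = -1*(-1) = 1)
K = 848 (K = 55 + 793 = 848)
(K + T(38, 16)) + 1813 = (848 + 1) + 1813 = 849 + 1813 = 2662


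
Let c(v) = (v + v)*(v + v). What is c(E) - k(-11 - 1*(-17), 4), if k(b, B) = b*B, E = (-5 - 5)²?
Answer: 39976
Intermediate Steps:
E = 100 (E = (-10)² = 100)
c(v) = 4*v² (c(v) = (2*v)*(2*v) = 4*v²)
k(b, B) = B*b
c(E) - k(-11 - 1*(-17), 4) = 4*100² - 4*(-11 - 1*(-17)) = 4*10000 - 4*(-11 + 17) = 40000 - 4*6 = 40000 - 1*24 = 40000 - 24 = 39976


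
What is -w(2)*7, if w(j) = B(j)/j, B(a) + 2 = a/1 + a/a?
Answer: -7/2 ≈ -3.5000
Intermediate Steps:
B(a) = -1 + a (B(a) = -2 + (a/1 + a/a) = -2 + (a*1 + 1) = -2 + (a + 1) = -2 + (1 + a) = -1 + a)
w(j) = (-1 + j)/j
-w(2)*7 = -(-1 + 2)/2*7 = -1/2*7 = -1*½*7 = -½*7 = -7/2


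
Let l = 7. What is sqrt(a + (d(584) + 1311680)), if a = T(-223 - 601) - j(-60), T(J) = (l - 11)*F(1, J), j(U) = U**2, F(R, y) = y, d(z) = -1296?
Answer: 8*sqrt(20470) ≈ 1144.6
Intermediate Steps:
T(J) = -4*J (T(J) = (7 - 11)*J = -4*J)
a = -304 (a = -4*(-223 - 601) - 1*(-60)**2 = -4*(-824) - 1*3600 = 3296 - 3600 = -304)
sqrt(a + (d(584) + 1311680)) = sqrt(-304 + (-1296 + 1311680)) = sqrt(-304 + 1310384) = sqrt(1310080) = 8*sqrt(20470)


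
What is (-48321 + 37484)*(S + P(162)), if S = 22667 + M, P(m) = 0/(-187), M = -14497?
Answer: -88538290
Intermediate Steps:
P(m) = 0 (P(m) = 0*(-1/187) = 0)
S = 8170 (S = 22667 - 14497 = 8170)
(-48321 + 37484)*(S + P(162)) = (-48321 + 37484)*(8170 + 0) = -10837*8170 = -88538290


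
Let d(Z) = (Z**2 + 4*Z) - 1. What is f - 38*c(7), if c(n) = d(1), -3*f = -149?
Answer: -307/3 ≈ -102.33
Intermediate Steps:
f = 149/3 (f = -1/3*(-149) = 149/3 ≈ 49.667)
d(Z) = -1 + Z**2 + 4*Z
c(n) = 4 (c(n) = -1 + 1**2 + 4*1 = -1 + 1 + 4 = 4)
f - 38*c(7) = 149/3 - 38*4 = 149/3 - 152 = -307/3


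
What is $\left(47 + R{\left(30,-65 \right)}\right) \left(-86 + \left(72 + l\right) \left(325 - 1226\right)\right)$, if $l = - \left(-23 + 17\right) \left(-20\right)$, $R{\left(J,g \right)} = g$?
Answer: $-776916$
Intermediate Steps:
$l = -120$ ($l = - \left(-6\right) \left(-20\right) = \left(-1\right) 120 = -120$)
$\left(47 + R{\left(30,-65 \right)}\right) \left(-86 + \left(72 + l\right) \left(325 - 1226\right)\right) = \left(47 - 65\right) \left(-86 + \left(72 - 120\right) \left(325 - 1226\right)\right) = - 18 \left(-86 - -43248\right) = - 18 \left(-86 + 43248\right) = \left(-18\right) 43162 = -776916$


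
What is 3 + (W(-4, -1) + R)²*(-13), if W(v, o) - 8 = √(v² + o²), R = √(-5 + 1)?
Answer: 3 - 13*(8 + √17 + 2*I)² ≈ -1855.6 - 630.4*I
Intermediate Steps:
R = 2*I (R = √(-4) = 2*I ≈ 2.0*I)
W(v, o) = 8 + √(o² + v²) (W(v, o) = 8 + √(v² + o²) = 8 + √(o² + v²))
3 + (W(-4, -1) + R)²*(-13) = 3 + ((8 + √((-1)² + (-4)²)) + 2*I)²*(-13) = 3 + ((8 + √(1 + 16)) + 2*I)²*(-13) = 3 + ((8 + √17) + 2*I)²*(-13) = 3 + (8 + √17 + 2*I)²*(-13) = 3 - 13*(8 + √17 + 2*I)²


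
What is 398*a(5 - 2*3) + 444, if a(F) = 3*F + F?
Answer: -1148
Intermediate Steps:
a(F) = 4*F
398*a(5 - 2*3) + 444 = 398*(4*(5 - 2*3)) + 444 = 398*(4*(5 - 6)) + 444 = 398*(4*(-1)) + 444 = 398*(-4) + 444 = -1592 + 444 = -1148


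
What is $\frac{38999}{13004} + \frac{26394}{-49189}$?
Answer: $\frac{1575094235}{639653756} \approx 2.4624$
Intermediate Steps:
$\frac{38999}{13004} + \frac{26394}{-49189} = 38999 \cdot \frac{1}{13004} + 26394 \left(- \frac{1}{49189}\right) = \frac{38999}{13004} - \frac{26394}{49189} = \frac{1575094235}{639653756}$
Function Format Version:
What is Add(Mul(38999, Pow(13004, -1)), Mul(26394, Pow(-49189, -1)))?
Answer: Rational(1575094235, 639653756) ≈ 2.4624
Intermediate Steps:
Add(Mul(38999, Pow(13004, -1)), Mul(26394, Pow(-49189, -1))) = Add(Mul(38999, Rational(1, 13004)), Mul(26394, Rational(-1, 49189))) = Add(Rational(38999, 13004), Rational(-26394, 49189)) = Rational(1575094235, 639653756)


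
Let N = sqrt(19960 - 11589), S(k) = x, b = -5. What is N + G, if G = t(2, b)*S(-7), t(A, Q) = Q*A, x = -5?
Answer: 50 + sqrt(8371) ≈ 141.49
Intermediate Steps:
S(k) = -5
N = sqrt(8371) ≈ 91.493
t(A, Q) = A*Q
G = 50 (G = (2*(-5))*(-5) = -10*(-5) = 50)
N + G = sqrt(8371) + 50 = 50 + sqrt(8371)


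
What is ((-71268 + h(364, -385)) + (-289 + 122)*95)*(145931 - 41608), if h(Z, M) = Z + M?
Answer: -9092166742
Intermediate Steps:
h(Z, M) = M + Z
((-71268 + h(364, -385)) + (-289 + 122)*95)*(145931 - 41608) = ((-71268 + (-385 + 364)) + (-289 + 122)*95)*(145931 - 41608) = ((-71268 - 21) - 167*95)*104323 = (-71289 - 15865)*104323 = -87154*104323 = -9092166742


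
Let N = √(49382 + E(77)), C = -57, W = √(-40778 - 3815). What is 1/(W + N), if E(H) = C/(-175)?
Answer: 35/(√60493349 + 35*I*√44593) ≈ 0.0023647 - 0.0022471*I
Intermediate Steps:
W = I*√44593 (W = √(-44593) = I*√44593 ≈ 211.17*I)
E(H) = 57/175 (E(H) = -57/(-175) = -57*(-1/175) = 57/175)
N = √60493349/35 (N = √(49382 + 57/175) = √(8641907/175) = √60493349/35 ≈ 222.22)
1/(W + N) = 1/(I*√44593 + √60493349/35) = 1/(√60493349/35 + I*√44593)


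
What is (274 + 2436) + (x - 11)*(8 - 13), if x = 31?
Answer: 2610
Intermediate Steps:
(274 + 2436) + (x - 11)*(8 - 13) = (274 + 2436) + (31 - 11)*(8 - 13) = 2710 + 20*(-5) = 2710 - 100 = 2610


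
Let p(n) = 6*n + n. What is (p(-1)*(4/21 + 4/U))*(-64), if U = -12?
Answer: -64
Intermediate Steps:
p(n) = 7*n
(p(-1)*(4/21 + 4/U))*(-64) = ((7*(-1))*(4/21 + 4/(-12)))*(-64) = -7*(4*(1/21) + 4*(-1/12))*(-64) = -7*(4/21 - ⅓)*(-64) = -7*(-⅐)*(-64) = 1*(-64) = -64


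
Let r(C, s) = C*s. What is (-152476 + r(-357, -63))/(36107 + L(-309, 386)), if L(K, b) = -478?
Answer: -129985/35629 ≈ -3.6483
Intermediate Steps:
(-152476 + r(-357, -63))/(36107 + L(-309, 386)) = (-152476 - 357*(-63))/(36107 - 478) = (-152476 + 22491)/35629 = -129985*1/35629 = -129985/35629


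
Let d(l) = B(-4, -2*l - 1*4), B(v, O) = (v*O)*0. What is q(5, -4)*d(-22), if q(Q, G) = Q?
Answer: 0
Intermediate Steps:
B(v, O) = 0 (B(v, O) = (O*v)*0 = 0)
d(l) = 0
q(5, -4)*d(-22) = 5*0 = 0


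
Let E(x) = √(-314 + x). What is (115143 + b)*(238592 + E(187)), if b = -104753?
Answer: 2478970880 + 10390*I*√127 ≈ 2.479e+9 + 1.1709e+5*I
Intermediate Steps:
(115143 + b)*(238592 + E(187)) = (115143 - 104753)*(238592 + √(-314 + 187)) = 10390*(238592 + √(-127)) = 10390*(238592 + I*√127) = 2478970880 + 10390*I*√127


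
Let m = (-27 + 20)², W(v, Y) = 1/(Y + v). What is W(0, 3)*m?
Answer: 49/3 ≈ 16.333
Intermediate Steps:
m = 49 (m = (-7)² = 49)
W(0, 3)*m = 49/(3 + 0) = 49/3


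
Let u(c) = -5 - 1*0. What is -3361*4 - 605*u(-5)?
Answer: -10419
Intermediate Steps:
u(c) = -5 (u(c) = -5 + 0 = -5)
-3361*4 - 605*u(-5) = -3361*4 - 605*(-5) = -13444 + 3025 = -10419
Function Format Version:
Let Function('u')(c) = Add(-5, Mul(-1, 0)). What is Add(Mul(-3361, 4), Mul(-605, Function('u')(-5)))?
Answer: -10419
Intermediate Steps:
Function('u')(c) = -5 (Function('u')(c) = Add(-5, 0) = -5)
Add(Mul(-3361, 4), Mul(-605, Function('u')(-5))) = Add(Mul(-3361, 4), Mul(-605, -5)) = Add(-13444, 3025) = -10419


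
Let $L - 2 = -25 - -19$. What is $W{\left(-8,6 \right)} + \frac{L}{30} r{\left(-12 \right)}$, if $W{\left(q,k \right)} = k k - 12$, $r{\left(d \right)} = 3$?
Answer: $\frac{118}{5} \approx 23.6$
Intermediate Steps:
$W{\left(q,k \right)} = -12 + k^{2}$ ($W{\left(q,k \right)} = k^{2} - 12 = -12 + k^{2}$)
$L = -4$ ($L = 2 - 6 = -4$)
$W{\left(-8,6 \right)} + \frac{L}{30} r{\left(-12 \right)} = \left(-12 + 6^{2}\right) + - \frac{4}{30} \cdot 3 = \left(-12 + 36\right) + \left(-4\right) \frac{1}{30} \cdot 3 = 24 - \frac{2}{5} = \frac{118}{5}$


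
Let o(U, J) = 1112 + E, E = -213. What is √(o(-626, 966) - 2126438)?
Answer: 3*I*√236171 ≈ 1457.9*I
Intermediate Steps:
o(U, J) = 899 (o(U, J) = 1112 - 213 = 899)
√(o(-626, 966) - 2126438) = √(899 - 2126438) = √(-2125539) = 3*I*√236171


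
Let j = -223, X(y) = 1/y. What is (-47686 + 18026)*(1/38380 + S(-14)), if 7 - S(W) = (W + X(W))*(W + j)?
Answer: 1325922542689/13433 ≈ 9.8706e+7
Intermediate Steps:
S(W) = 7 - (-223 + W)*(W + 1/W) (S(W) = 7 - (W + 1/W)*(W - 223) = 7 - (W + 1/W)*(-223 + W) = 7 - (-223 + W)*(W + 1/W))
(-47686 + 18026)*(1/38380 + S(-14)) = (-47686 + 18026)*(1/38380 + (6 - 1*(-14)² + 223*(-14) + 223/(-14))) = -29660*(1/38380 + (6 - 1*196 - 3122 + 223*(-1/14))) = -29660*(1/38380 + (6 - 196 - 3122 - 223/14)) = -29660*(1/38380 - 46591/14) = -29660*(-894081283/268660) = 1325922542689/13433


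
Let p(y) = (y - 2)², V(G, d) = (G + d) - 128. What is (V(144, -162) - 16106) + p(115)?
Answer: -3483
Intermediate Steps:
V(G, d) = -128 + G + d
p(y) = (-2 + y)²
(V(144, -162) - 16106) + p(115) = ((-128 + 144 - 162) - 16106) + (-2 + 115)² = (-146 - 16106) + 113² = -16252 + 12769 = -3483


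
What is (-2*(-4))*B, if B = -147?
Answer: -1176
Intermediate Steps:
(-2*(-4))*B = -2*(-4)*(-147) = 8*(-147) = -1176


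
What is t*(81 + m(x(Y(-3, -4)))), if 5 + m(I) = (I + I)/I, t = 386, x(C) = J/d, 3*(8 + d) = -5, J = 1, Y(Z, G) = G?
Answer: 30108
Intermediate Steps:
d = -29/3 (d = -8 + (⅓)*(-5) = -8 - 5/3 = -29/3 ≈ -9.6667)
x(C) = -3/29 (x(C) = 1/(-29/3) = 1*(-3/29) = -3/29)
m(I) = -3 (m(I) = -5 + (I + I)/I = -5 + (2*I)/I = -5 + 2 = -3)
t*(81 + m(x(Y(-3, -4)))) = 386*(81 - 3) = 386*78 = 30108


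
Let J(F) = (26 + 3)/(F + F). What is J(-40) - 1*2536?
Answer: -202909/80 ≈ -2536.4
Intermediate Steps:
J(F) = 29/(2*F) (J(F) = 29/((2*F)) = 29*(1/(2*F)) = 29/(2*F))
J(-40) - 1*2536 = (29/2)/(-40) - 1*2536 = (29/2)*(-1/40) - 2536 = -29/80 - 2536 = -202909/80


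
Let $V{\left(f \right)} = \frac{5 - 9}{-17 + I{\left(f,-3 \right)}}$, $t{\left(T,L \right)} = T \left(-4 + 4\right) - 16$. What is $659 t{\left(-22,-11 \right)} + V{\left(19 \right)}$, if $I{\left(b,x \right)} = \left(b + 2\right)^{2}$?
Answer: $- \frac{1117665}{106} \approx -10544.0$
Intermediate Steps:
$I{\left(b,x \right)} = \left(2 + b\right)^{2}$
$t{\left(T,L \right)} = -16$ ($t{\left(T,L \right)} = T 0 - 16 = 0 - 16 = -16$)
$V{\left(f \right)} = - \frac{4}{-17 + \left(2 + f\right)^{2}}$ ($V{\left(f \right)} = \frac{5 - 9}{-17 + \left(2 + f\right)^{2}} = - \frac{4}{-17 + \left(2 + f\right)^{2}}$)
$659 t{\left(-22,-11 \right)} + V{\left(19 \right)} = 659 \left(-16\right) - \frac{4}{-17 + \left(2 + 19\right)^{2}} = -10544 - \frac{4}{-17 + 21^{2}} = -10544 - \frac{4}{-17 + 441} = -10544 - \frac{4}{424} = -10544 - \frac{1}{106} = - \frac{1117665}{106}$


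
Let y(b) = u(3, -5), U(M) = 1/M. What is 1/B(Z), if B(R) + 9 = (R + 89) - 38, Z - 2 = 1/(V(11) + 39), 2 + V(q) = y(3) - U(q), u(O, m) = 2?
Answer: 428/18843 ≈ 0.022714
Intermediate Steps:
U(M) = 1/M
y(b) = 2
V(q) = -1/q (V(q) = -2 + (2 - 1/q) = -1/q)
Z = 867/428 (Z = 2 + 1/(-1/11 + 39) = 2 + 1/(428/11) = 2 + 11/428 = 867/428 ≈ 2.0257)
B(R) = 42 + R (B(R) = -9 + ((R + 89) - 38) = -9 + ((89 + R) - 38) = -9 + (51 + R) = 42 + R)
1/B(Z) = 1/(42 + 867/428) = 1/(18843/428) = 428/18843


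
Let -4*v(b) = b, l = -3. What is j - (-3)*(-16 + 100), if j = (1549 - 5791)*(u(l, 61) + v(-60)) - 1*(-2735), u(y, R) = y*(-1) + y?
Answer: -60643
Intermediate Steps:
v(b) = -b/4
u(y, R) = 0 (u(y, R) = -y + y = 0)
j = -60895 (j = (1549 - 5791)*(0 - ¼*(-60)) - 1*(-2735) = -4242*(0 + 15) + 2735 = -4242*15 + 2735 = -63630 + 2735 = -60895)
j - (-3)*(-16 + 100) = -60895 - (-3)*(-16 + 100) = -60895 - (-3)*84 = -60895 - 1*(-252) = -60895 + 252 = -60643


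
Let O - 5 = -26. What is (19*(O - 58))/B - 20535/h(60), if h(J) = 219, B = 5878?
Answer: -40344483/429094 ≈ -94.022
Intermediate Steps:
O = -21 (O = 5 - 26 = -21)
(19*(O - 58))/B - 20535/h(60) = (19*(-21 - 58))/5878 - 20535/219 = (19*(-79))*(1/5878) - 20535*1/219 = -1501*1/5878 - 6845/73 = -1501/5878 - 6845/73 = -40344483/429094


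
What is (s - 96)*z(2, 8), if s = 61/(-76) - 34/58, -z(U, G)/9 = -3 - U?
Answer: -9659025/2204 ≈ -4382.5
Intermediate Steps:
z(U, G) = 27 + 9*U (z(U, G) = -9*(-3 - U) = 27 + 9*U)
s = -3061/2204 (s = 61*(-1/76) - 34*1/58 = -61/76 - 17/29 = -3061/2204 ≈ -1.3888)
(s - 96)*z(2, 8) = (-3061/2204 - 96)*(27 + 9*2) = -214645*(27 + 18)/2204 = -214645/2204*45 = -9659025/2204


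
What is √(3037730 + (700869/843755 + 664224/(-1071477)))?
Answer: √4309869036403731553657905/1191125265 ≈ 1742.9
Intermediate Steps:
√(3037730 + (700869/843755 + 664224/(-1071477))) = √(3037730 + (700869*(1/843755) + 664224*(-1/1071477))) = √(3037730 + (700869/843755 - 20128/32469)) = √(3037730 + 5773414921/27395881095) = √(83221295652129271/27395881095) = √4309869036403731553657905/1191125265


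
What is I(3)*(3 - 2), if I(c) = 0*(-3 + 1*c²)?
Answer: 0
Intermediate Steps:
I(c) = 0 (I(c) = 0*(-3 + c²) = 0)
I(3)*(3 - 2) = 0*(3 - 2) = 0*1 = 0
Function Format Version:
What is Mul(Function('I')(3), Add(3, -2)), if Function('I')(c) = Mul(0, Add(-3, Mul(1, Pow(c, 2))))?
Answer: 0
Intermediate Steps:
Function('I')(c) = 0 (Function('I')(c) = Mul(0, Add(-3, Pow(c, 2))) = 0)
Mul(Function('I')(3), Add(3, -2)) = Mul(0, Add(3, -2)) = Mul(0, 1) = 0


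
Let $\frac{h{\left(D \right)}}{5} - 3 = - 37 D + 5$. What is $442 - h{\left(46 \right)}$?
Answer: $8912$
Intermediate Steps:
$h{\left(D \right)} = 40 - 185 D$ ($h{\left(D \right)} = 15 + 5 \left(- 37 D + 5\right) = 15 + 5 \left(5 - 37 D\right) = 15 - \left(-25 + 185 D\right) = 40 - 185 D$)
$442 - h{\left(46 \right)} = 442 - \left(40 - 8510\right) = 442 - -8470 = 442 + 8470 = 8912$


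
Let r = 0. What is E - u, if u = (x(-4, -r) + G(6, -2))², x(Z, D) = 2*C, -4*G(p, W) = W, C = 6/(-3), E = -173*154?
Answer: -106617/4 ≈ -26654.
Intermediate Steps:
E = -26642
C = -2 (C = 6*(-⅓) = -2)
G(p, W) = -W/4
x(Z, D) = -4 (x(Z, D) = 2*(-2) = -4)
u = 49/4 (u = (-4 - ¼*(-2))² = (-4 + ½)² = (-7/2)² = 49/4 ≈ 12.250)
E - u = -26642 - 1*49/4 = -26642 - 49/4 = -106617/4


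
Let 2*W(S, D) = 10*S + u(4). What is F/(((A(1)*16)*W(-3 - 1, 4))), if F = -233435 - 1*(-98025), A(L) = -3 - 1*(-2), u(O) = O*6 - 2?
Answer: -67705/72 ≈ -940.35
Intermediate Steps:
u(O) = -2 + 6*O (u(O) = 6*O - 2 = -2 + 6*O)
W(S, D) = 11 + 5*S (W(S, D) = (10*S + (-2 + 6*4))/2 = (10*S + (-2 + 24))/2 = (10*S + 22)/2 = (22 + 10*S)/2 = 11 + 5*S)
A(L) = -1 (A(L) = -3 + 2 = -1)
F = -135410 (F = -233435 + 98025 = -135410)
F/(((A(1)*16)*W(-3 - 1, 4))) = -135410*(-1/(16*(11 + 5*(-3 - 1)))) = -135410*(-1/(16*(11 + 5*(-4)))) = -135410*(-1/(16*(11 - 20))) = -135410/((-16*(-9))) = -135410/144 = -135410*1/144 = -67705/72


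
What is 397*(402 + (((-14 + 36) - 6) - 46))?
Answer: 147684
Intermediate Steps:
397*(402 + (((-14 + 36) - 6) - 46)) = 397*(402 + ((22 - 6) - 46)) = 397*(402 + (16 - 46)) = 397*(402 - 30) = 397*372 = 147684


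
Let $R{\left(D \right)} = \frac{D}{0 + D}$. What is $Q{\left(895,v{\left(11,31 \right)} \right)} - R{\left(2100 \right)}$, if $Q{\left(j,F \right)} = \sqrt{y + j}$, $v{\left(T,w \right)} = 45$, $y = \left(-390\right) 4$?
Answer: $-1 + i \sqrt{665} \approx -1.0 + 25.788 i$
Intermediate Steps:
$y = -1560$
$R{\left(D \right)} = 1$ ($R{\left(D \right)} = \frac{D}{D} = 1$)
$Q{\left(j,F \right)} = \sqrt{-1560 + j}$
$Q{\left(895,v{\left(11,31 \right)} \right)} - R{\left(2100 \right)} = \sqrt{-1560 + 895} - 1 = \sqrt{-665} - 1 = i \sqrt{665} - 1 = -1 + i \sqrt{665}$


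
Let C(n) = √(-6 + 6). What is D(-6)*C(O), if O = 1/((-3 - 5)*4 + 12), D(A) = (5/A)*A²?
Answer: 0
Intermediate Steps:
D(A) = 5*A
O = -1/20 (O = 1/(-8*4 + 12) = 1/(-32 + 12) = 1/(-20) = -1/20 ≈ -0.050000)
C(n) = 0 (C(n) = √0 = 0)
D(-6)*C(O) = (5*(-6))*0 = -30*0 = 0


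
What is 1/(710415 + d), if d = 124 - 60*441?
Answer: 1/684079 ≈ 1.4618e-6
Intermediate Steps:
d = -26336 (d = 124 - 26460 = -26336)
1/(710415 + d) = 1/(710415 - 26336) = 1/684079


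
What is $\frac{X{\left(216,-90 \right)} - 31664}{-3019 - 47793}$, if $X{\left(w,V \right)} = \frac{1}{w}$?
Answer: $\frac{6839423}{10975392} \approx 0.62316$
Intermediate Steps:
$\frac{X{\left(216,-90 \right)} - 31664}{-3019 - 47793} = \frac{\frac{1}{216} - 31664}{-3019 - 47793} = \frac{\frac{1}{216} - 31664}{-50812} = \left(- \frac{6839423}{216}\right) \left(- \frac{1}{50812}\right) = \frac{6839423}{10975392}$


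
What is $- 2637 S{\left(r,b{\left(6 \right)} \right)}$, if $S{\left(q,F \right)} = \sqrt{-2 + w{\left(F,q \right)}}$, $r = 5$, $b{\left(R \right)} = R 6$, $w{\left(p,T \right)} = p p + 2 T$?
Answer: $- 5274 \sqrt{326} \approx -95225.0$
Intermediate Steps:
$w{\left(p,T \right)} = p^{2} + 2 T$
$b{\left(R \right)} = 6 R$
$S{\left(q,F \right)} = \sqrt{-2 + F^{2} + 2 q}$ ($S{\left(q,F \right)} = \sqrt{-2 + \left(F^{2} + 2 q\right)} = \sqrt{-2 + F^{2} + 2 q}$)
$- 2637 S{\left(r,b{\left(6 \right)} \right)} = - 2637 \sqrt{-2 + \left(6 \cdot 6\right)^{2} + 2 \cdot 5} = - 2637 \sqrt{-2 + 36^{2} + 10} = - 2637 \sqrt{-2 + 1296 + 10} = - 2637 \sqrt{1304} = - 2637 \cdot 2 \sqrt{326} = - 5274 \sqrt{326}$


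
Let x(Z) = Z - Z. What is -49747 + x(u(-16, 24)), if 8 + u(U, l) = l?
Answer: -49747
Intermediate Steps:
u(U, l) = -8 + l
x(Z) = 0
-49747 + x(u(-16, 24)) = -49747 + 0 = -49747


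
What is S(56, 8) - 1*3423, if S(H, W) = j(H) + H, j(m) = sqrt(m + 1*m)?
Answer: -3367 + 4*sqrt(7) ≈ -3356.4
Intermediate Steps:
j(m) = sqrt(2)*sqrt(m) (j(m) = sqrt(m + m) = sqrt(2*m) = sqrt(2)*sqrt(m))
S(H, W) = H + sqrt(2)*sqrt(H) (S(H, W) = sqrt(2)*sqrt(H) + H = H + sqrt(2)*sqrt(H))
S(56, 8) - 1*3423 = (56 + sqrt(2)*sqrt(56)) - 1*3423 = (56 + sqrt(2)*(2*sqrt(14))) - 3423 = (56 + 4*sqrt(7)) - 3423 = -3367 + 4*sqrt(7)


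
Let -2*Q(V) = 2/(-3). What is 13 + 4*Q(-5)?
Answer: 43/3 ≈ 14.333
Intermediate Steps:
Q(V) = ⅓ (Q(V) = -1/(-3) = -(-1)/3 = -½*(-⅔) = ⅓)
13 + 4*Q(-5) = 13 + 4*(⅓) = 13 + 4/3 = 43/3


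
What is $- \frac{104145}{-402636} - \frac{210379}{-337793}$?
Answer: $\frac{39961870343}{45335874116} \approx 0.88146$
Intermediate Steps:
$- \frac{104145}{-402636} - \frac{210379}{-337793} = \left(-104145\right) \left(- \frac{1}{402636}\right) - - \frac{210379}{337793} = \frac{34715}{134212} + \frac{210379}{337793} = \frac{39961870343}{45335874116}$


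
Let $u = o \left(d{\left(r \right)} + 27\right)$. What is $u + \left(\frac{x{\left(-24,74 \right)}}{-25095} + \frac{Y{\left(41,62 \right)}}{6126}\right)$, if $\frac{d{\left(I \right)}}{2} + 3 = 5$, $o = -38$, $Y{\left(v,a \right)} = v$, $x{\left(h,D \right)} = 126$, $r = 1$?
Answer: $- \frac{8623619221}{7320570} \approx -1178.0$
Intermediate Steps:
$d{\left(I \right)} = 4$ ($d{\left(I \right)} = -6 + 2 \cdot 5 = -6 + 10 = 4$)
$u = -1178$ ($u = - 38 \left(4 + 27\right) = \left(-38\right) 31 = -1178$)
$u + \left(\frac{x{\left(-24,74 \right)}}{-25095} + \frac{Y{\left(41,62 \right)}}{6126}\right) = -1178 + \left(\frac{126}{-25095} + \frac{41}{6126}\right) = -1178 + \left(126 \left(- \frac{1}{25095}\right) + 41 \cdot \frac{1}{6126}\right) = -1178 + \left(- \frac{6}{1195} + \frac{41}{6126}\right) = -1178 + \frac{12239}{7320570} = - \frac{8623619221}{7320570}$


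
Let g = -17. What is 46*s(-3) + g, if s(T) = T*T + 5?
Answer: 627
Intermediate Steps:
s(T) = 5 + T**2 (s(T) = T**2 + 5 = 5 + T**2)
46*s(-3) + g = 46*(5 + (-3)**2) - 17 = 46*(5 + 9) - 17 = 46*14 - 17 = 644 - 17 = 627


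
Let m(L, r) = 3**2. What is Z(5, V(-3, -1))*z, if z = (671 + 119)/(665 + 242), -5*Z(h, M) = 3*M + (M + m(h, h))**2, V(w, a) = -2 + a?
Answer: -4266/907 ≈ -4.7034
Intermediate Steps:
m(L, r) = 9
Z(h, M) = -3*M/5 - (9 + M)**2/5 (Z(h, M) = -(3*M + (M + 9)**2)/5 = -(3*M + (9 + M)**2)/5 = -((9 + M)**2 + 3*M)/5 = -3*M/5 - (9 + M)**2/5)
z = 790/907 ≈ 0.87100
Z(5, V(-3, -1))*z = (-3*(-2 - 1)/5 - (9 + (-2 - 1))**2/5)*(790/907) = (-3/5*(-3) - (9 - 3)**2/5)*(790/907) = (9/5 - 1/5*6**2)*(790/907) = (9/5 - 1/5*36)*(790/907) = (9/5 - 36/5)*(790/907) = -27/5*790/907 = -4266/907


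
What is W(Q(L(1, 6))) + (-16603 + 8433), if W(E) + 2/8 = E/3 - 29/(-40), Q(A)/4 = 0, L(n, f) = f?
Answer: -326781/40 ≈ -8169.5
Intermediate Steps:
Q(A) = 0 (Q(A) = 4*0 = 0)
W(E) = 19/40 + E/3 (W(E) = -¼ + (E/3 - 29/(-40)) = -¼ + (E*(⅓) - 29*(-1/40)) = -¼ + (E/3 + 29/40) = -¼ + (29/40 + E/3) = 19/40 + E/3)
W(Q(L(1, 6))) + (-16603 + 8433) = (19/40 + (⅓)*0) + (-16603 + 8433) = (19/40 + 0) - 8170 = 19/40 - 8170 = -326781/40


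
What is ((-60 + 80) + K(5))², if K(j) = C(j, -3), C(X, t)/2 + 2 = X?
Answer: 676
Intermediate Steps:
C(X, t) = -4 + 2*X
K(j) = -4 + 2*j
((-60 + 80) + K(5))² = ((-60 + 80) + (-4 + 2*5))² = (20 + (-4 + 10))² = (20 + 6)² = 26² = 676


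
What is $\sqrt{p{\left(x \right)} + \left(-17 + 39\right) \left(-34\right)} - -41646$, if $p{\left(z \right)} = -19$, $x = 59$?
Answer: $41646 + i \sqrt{767} \approx 41646.0 + 27.695 i$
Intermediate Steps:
$\sqrt{p{\left(x \right)} + \left(-17 + 39\right) \left(-34\right)} - -41646 = \sqrt{-19 + \left(-17 + 39\right) \left(-34\right)} - -41646 = \sqrt{-19 + 22 \left(-34\right)} + 41646 = \sqrt{-19 - 748} + 41646 = \sqrt{-767} + 41646 = i \sqrt{767} + 41646 = 41646 + i \sqrt{767}$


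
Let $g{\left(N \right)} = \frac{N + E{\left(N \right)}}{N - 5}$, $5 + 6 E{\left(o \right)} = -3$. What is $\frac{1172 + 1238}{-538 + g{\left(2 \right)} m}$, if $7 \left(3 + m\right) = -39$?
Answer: $- \frac{25305}{5629} \approx -4.4955$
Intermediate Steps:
$m = - \frac{60}{7}$ ($m = -3 + \frac{1}{7} \left(-39\right) = -3 - \frac{39}{7} = - \frac{60}{7} \approx -8.5714$)
$E{\left(o \right)} = - \frac{4}{3}$ ($E{\left(o \right)} = - \frac{5}{6} + \frac{1}{6} \left(-3\right) = - \frac{5}{6} - \frac{1}{2} = - \frac{4}{3}$)
$g{\left(N \right)} = \frac{- \frac{4}{3} + N}{-5 + N}$ ($g{\left(N \right)} = \frac{N - \frac{4}{3}}{N - 5} = \frac{- \frac{4}{3} + N}{-5 + N}$)
$\frac{1172 + 1238}{-538 + g{\left(2 \right)} m} = \frac{1172 + 1238}{-538 + \frac{- \frac{4}{3} + 2}{-5 + 2} \left(- \frac{60}{7}\right)} = \frac{2410}{-538 + \frac{1}{-3} \cdot \frac{2}{3} \left(- \frac{60}{7}\right)} = \frac{2410}{-538 + \left(- \frac{1}{3}\right) \frac{2}{3} \left(- \frac{60}{7}\right)} = \frac{2410}{-538 - - \frac{40}{21}} = \frac{2410}{-538 + \frac{40}{21}} = \frac{2410}{- \frac{11258}{21}} = 2410 \left(- \frac{21}{11258}\right) = - \frac{25305}{5629}$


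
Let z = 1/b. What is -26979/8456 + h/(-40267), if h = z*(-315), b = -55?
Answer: -11950530051/3745475272 ≈ -3.1907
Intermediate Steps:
z = -1/55 (z = 1/(-55) = -1/55 ≈ -0.018182)
h = 63/11 (h = -1/55*(-315) = 63/11 ≈ 5.7273)
-26979/8456 + h/(-40267) = -26979/8456 + (63/11)/(-40267) = -26979*1/8456 + (63/11)*(-1/40267) = -26979/8456 - 63/442937 = -11950530051/3745475272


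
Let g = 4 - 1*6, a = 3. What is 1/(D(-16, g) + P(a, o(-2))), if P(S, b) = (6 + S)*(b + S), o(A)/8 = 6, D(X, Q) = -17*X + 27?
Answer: 1/758 ≈ 0.0013193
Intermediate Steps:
g = -2 (g = 4 - 6 = -2)
D(X, Q) = 27 - 17*X
o(A) = 48 (o(A) = 8*6 = 48)
P(S, b) = (6 + S)*(S + b)
1/(D(-16, g) + P(a, o(-2))) = 1/((27 - 17*(-16)) + (3² + 6*3 + 6*48 + 3*48)) = 1/((27 + 272) + (9 + 18 + 288 + 144)) = 1/(299 + 459) = 1/758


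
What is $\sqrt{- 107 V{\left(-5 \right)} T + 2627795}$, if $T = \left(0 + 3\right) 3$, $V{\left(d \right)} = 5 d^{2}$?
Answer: $2 \sqrt{626855} \approx 1583.5$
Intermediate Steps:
$T = 9$ ($T = 3 \cdot 3 = 9$)
$\sqrt{- 107 V{\left(-5 \right)} T + 2627795} = \sqrt{- 107 \cdot 5 \left(-5\right)^{2} \cdot 9 + 2627795} = \sqrt{- 107 \cdot 5 \cdot 25 \cdot 9 + 2627795} = \sqrt{\left(-107\right) 125 \cdot 9 + 2627795} = \sqrt{\left(-13375\right) 9 + 2627795} = \sqrt{-120375 + 2627795} = \sqrt{2507420} = 2 \sqrt{626855}$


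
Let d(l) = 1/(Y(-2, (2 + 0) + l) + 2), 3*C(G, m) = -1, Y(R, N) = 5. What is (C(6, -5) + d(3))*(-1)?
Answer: 4/21 ≈ 0.19048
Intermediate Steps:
C(G, m) = -1/3 (C(G, m) = (1/3)*(-1) = -1/3)
d(l) = 1/7 (d(l) = 1/(5 + 2) = 1/7)
(C(6, -5) + d(3))*(-1) = (-1/3 + 1/7)*(-1) = -4/21*(-1) = 4/21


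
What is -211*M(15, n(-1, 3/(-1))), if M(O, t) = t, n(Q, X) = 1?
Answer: -211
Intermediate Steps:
-211*M(15, n(-1, 3/(-1))) = -211*1 = -211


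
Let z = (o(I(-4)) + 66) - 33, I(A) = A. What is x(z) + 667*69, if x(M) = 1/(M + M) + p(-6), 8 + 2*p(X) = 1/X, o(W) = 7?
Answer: 11044543/240 ≈ 46019.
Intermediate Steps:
p(X) = -4 + 1/(2*X)
z = 40 (z = (7 + 66) - 33 = 73 - 33 = 40)
x(M) = -49/12 + 1/(2*M) (x(M) = 1/(M + M) + (-4 + (½)/(-6)) = 1/(2*M) + (-4 + (½)*(-⅙)) = 1/(2*M) + (-4 - 1/12) = 1/(2*M) - 49/12 = -49/12 + 1/(2*M))
x(z) + 667*69 = (1/12)*(6 - 49*40)/40 + 667*69 = (1/12)*(1/40)*(6 - 1960) + 46023 = (1/12)*(1/40)*(-1954) + 46023 = -977/240 + 46023 = 11044543/240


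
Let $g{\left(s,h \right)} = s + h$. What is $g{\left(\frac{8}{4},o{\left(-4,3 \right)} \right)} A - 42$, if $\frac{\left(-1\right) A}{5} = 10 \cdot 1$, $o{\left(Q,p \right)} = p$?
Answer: $-292$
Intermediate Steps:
$g{\left(s,h \right)} = h + s$
$A = -50$ ($A = - 5 \cdot 10 \cdot 1 = \left(-5\right) 10 = -50$)
$g{\left(\frac{8}{4},o{\left(-4,3 \right)} \right)} A - 42 = \left(3 + \frac{8}{4}\right) \left(-50\right) - 42 = \left(3 + 8 \cdot \frac{1}{4}\right) \left(-50\right) - 42 = \left(3 + 2\right) \left(-50\right) - 42 = 5 \left(-50\right) - 42 = -250 - 42 = -292$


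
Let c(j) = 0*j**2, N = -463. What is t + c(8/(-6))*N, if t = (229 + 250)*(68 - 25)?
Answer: 20597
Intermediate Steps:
c(j) = 0
t = 20597 (t = 479*43 = 20597)
t + c(8/(-6))*N = 20597 + 0*(-463) = 20597 + 0 = 20597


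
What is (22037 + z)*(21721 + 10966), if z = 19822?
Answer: 1368245133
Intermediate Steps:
(22037 + z)*(21721 + 10966) = (22037 + 19822)*(21721 + 10966) = 41859*32687 = 1368245133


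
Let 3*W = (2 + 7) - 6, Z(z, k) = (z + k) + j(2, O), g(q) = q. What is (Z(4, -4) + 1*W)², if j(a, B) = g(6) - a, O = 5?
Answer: 25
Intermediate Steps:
j(a, B) = 6 - a
Z(z, k) = 4 + k + z (Z(z, k) = (z + k) + (6 - 1*2) = (k + z) + (6 - 2) = (k + z) + 4 = 4 + k + z)
W = 1 (W = ((2 + 7) - 6)/3 = (9 - 6)/3 = (⅓)*3 = 1)
(Z(4, -4) + 1*W)² = ((4 - 4 + 4) + 1*1)² = (4 + 1)² = 5² = 25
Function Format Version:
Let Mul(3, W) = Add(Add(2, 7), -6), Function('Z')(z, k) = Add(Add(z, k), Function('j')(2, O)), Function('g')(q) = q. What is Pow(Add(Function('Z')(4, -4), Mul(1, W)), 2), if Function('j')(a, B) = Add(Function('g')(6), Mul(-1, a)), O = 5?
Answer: 25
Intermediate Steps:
Function('j')(a, B) = Add(6, Mul(-1, a))
Function('Z')(z, k) = Add(4, k, z) (Function('Z')(z, k) = Add(Add(z, k), Add(6, Mul(-1, 2))) = Add(Add(k, z), Add(6, -2)) = Add(Add(k, z), 4) = Add(4, k, z))
W = 1 (W = Mul(Rational(1, 3), Add(Add(2, 7), -6)) = Mul(Rational(1, 3), Add(9, -6)) = Mul(Rational(1, 3), 3) = 1)
Pow(Add(Function('Z')(4, -4), Mul(1, W)), 2) = Pow(Add(Add(4, -4, 4), Mul(1, 1)), 2) = Pow(Add(4, 1), 2) = Pow(5, 2) = 25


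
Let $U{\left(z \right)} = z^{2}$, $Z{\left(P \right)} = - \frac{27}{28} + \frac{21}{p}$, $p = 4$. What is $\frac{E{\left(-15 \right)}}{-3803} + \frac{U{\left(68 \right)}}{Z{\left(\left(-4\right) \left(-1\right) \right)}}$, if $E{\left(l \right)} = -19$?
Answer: $\frac{61548037}{57045} \approx 1078.9$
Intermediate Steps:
$Z{\left(P \right)} = \frac{30}{7}$ ($Z{\left(P \right)} = - \frac{27}{28} + \frac{21}{4} = \frac{30}{7}$)
$\frac{E{\left(-15 \right)}}{-3803} + \frac{U{\left(68 \right)}}{Z{\left(\left(-4\right) \left(-1\right) \right)}} = - \frac{19}{-3803} + \frac{68^{2}}{\frac{30}{7}} = \left(-19\right) \left(- \frac{1}{3803}\right) + 4624 \cdot \frac{7}{30} = \frac{19}{3803} + \frac{16184}{15} = \frac{61548037}{57045}$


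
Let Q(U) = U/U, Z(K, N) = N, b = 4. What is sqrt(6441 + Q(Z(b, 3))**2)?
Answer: sqrt(6442) ≈ 80.262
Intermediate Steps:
Q(U) = 1
sqrt(6441 + Q(Z(b, 3))**2) = sqrt(6441 + 1**2) = sqrt(6441 + 1) = sqrt(6442)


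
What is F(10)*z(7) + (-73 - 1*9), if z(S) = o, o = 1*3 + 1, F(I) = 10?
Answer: -42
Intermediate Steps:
o = 4 (o = 3 + 1 = 4)
z(S) = 4
F(10)*z(7) + (-73 - 1*9) = 10*4 + (-73 - 1*9) = 40 + (-73 - 9) = 40 - 82 = -42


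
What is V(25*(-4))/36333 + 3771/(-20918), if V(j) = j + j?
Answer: -141195343/760013694 ≈ -0.18578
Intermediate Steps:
V(j) = 2*j
V(25*(-4))/36333 + 3771/(-20918) = (2*(25*(-4)))/36333 + 3771/(-20918) = (2*(-100))*(1/36333) + 3771*(-1/20918) = -200*1/36333 - 3771/20918 = -200/36333 - 3771/20918 = -141195343/760013694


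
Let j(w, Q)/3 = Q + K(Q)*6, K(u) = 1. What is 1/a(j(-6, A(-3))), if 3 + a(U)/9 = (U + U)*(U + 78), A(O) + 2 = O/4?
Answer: 8/122985 ≈ 6.5049e-5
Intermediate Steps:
A(O) = -2 + O/4
j(w, Q) = 18 + 3*Q (j(w, Q) = 3*(Q + 1*6) = 3*(Q + 6) = 3*(6 + Q) = 18 + 3*Q)
a(U) = -27 + 18*U*(78 + U) (a(U) = -27 + 9*((U + U)*(U + 78)) = -27 + 9*((2*U)*(78 + U)) = -27 + 9*(2*U*(78 + U)) = -27 + 18*U*(78 + U))
1/a(j(-6, A(-3))) = 1/(-27 + 18*(18 + 3*(-2 + (¼)*(-3)))² + 1404*(18 + 3*(-2 + (¼)*(-3)))) = 1/(-27 + 18*(18 + 3*(-2 - ¾))² + 1404*(18 + 3*(-2 - ¾))) = 1/(-27 + 18*(18 + 3*(-11/4))² + 1404*(18 + 3*(-11/4))) = 1/(-27 + 18*(18 - 33/4)² + 1404*(18 - 33/4)) = 1/(-27 + 18*(39/4)² + 1404*(39/4)) = 1/(-27 + 18*(1521/16) + 13689) = 1/(-27 + 13689/8 + 13689) = 1/(122985/8) = 8/122985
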